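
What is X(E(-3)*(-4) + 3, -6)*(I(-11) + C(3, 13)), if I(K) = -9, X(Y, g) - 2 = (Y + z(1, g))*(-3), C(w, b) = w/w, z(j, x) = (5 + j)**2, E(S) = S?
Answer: 1208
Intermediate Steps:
C(w, b) = 1
X(Y, g) = -106 - 3*Y (X(Y, g) = 2 + (Y + (5 + 1)**2)*(-3) = 2 + (Y + 6**2)*(-3) = 2 + (Y + 36)*(-3) = 2 + (36 + Y)*(-3) = 2 + (-108 - 3*Y) = -106 - 3*Y)
X(E(-3)*(-4) + 3, -6)*(I(-11) + C(3, 13)) = (-106 - 3*(-3*(-4) + 3))*(-9 + 1) = (-106 - 3*(12 + 3))*(-8) = (-106 - 3*15)*(-8) = (-106 - 45)*(-8) = -151*(-8) = 1208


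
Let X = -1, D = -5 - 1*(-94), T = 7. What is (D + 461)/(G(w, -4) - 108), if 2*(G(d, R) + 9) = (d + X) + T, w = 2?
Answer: -550/113 ≈ -4.8673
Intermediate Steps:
D = 89 (D = -5 + 94 = 89)
G(d, R) = -6 + d/2 (G(d, R) = -9 + ((d - 1) + 7)/2 = -9 + ((-1 + d) + 7)/2 = -9 + (6 + d)/2 = -9 + (3 + d/2) = -6 + d/2)
(D + 461)/(G(w, -4) - 108) = (89 + 461)/((-6 + (½)*2) - 108) = 550/((-6 + 1) - 108) = 550/(-5 - 108) = 550/(-113) = 550*(-1/113) = -550/113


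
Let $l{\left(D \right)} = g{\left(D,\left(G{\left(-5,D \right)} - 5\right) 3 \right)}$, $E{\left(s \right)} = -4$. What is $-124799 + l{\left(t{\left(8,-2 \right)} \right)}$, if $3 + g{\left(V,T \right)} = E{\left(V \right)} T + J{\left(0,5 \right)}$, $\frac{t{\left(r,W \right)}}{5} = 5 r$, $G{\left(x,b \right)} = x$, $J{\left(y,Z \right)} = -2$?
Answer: $-124684$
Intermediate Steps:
$t{\left(r,W \right)} = 25 r$ ($t{\left(r,W \right)} = 5 \cdot 5 r = 25 r$)
$g{\left(V,T \right)} = -5 - 4 T$ ($g{\left(V,T \right)} = -3 - \left(2 + 4 T\right) = -5 - 4 T$)
$l{\left(D \right)} = 115$ ($l{\left(D \right)} = -5 - 4 \left(-5 - 5\right) 3 = -5 - 4 \left(\left(-10\right) 3\right) = -5 - -120 = -5 + 120 = 115$)
$-124799 + l{\left(t{\left(8,-2 \right)} \right)} = -124799 + 115 = -124684$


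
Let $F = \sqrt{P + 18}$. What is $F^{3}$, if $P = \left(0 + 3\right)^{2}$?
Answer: $81 \sqrt{3} \approx 140.3$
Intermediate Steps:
$P = 9$ ($P = 3^{2} = 9$)
$F = 3 \sqrt{3}$ ($F = \sqrt{9 + 18} = \sqrt{27} = 3 \sqrt{3} \approx 5.1962$)
$F^{3} = \left(3 \sqrt{3}\right)^{3} = 81 \sqrt{3}$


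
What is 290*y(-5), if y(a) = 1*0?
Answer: 0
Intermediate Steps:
y(a) = 0
290*y(-5) = 290*0 = 0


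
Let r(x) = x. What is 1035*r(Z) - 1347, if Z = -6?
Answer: -7557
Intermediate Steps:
1035*r(Z) - 1347 = 1035*(-6) - 1347 = -6210 - 1347 = -7557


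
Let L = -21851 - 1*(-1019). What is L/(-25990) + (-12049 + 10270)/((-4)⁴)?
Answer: -20451609/3326720 ≈ -6.1477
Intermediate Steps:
L = -20832 (L = -21851 + 1019 = -20832)
L/(-25990) + (-12049 + 10270)/((-4)⁴) = -20832/(-25990) + (-12049 + 10270)/((-4)⁴) = -20832*(-1/25990) - 1779/256 = 10416/12995 - 1779*1/256 = 10416/12995 - 1779/256 = -20451609/3326720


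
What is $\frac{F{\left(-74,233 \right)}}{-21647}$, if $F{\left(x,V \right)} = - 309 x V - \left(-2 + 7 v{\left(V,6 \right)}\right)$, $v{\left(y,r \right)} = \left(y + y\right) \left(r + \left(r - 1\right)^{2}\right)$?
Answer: $- \frac{5226658}{21647} \approx -241.45$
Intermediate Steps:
$v{\left(y,r \right)} = 2 y \left(r + \left(-1 + r\right)^{2}\right)$
$F{\left(x,V \right)} = 2 - 434 V - 309 V x$ ($F{\left(x,V \right)} = - 309 x V - \left(-2 + 7 \cdot 2 V \left(6 + \left(-1 + 6\right)^{2}\right)\right) = - 309 V x - \left(-2 + 7 \cdot 2 V \left(6 + 5^{2}\right)\right) = - 309 V x - \left(-2 + 7 \cdot 2 V \left(6 + 25\right)\right) = - 309 V x - \left(-2 + 7 \cdot 2 V 31\right) = - 309 V x - \left(-2 + 7 \cdot 62 V\right) = - 309 V x - \left(-2 + 434 V\right) = 2 - 434 V - 309 V x$)
$\frac{F{\left(-74,233 \right)}}{-21647} = \frac{2 - 101122 - 71997 \left(-74\right)}{-21647} = \left(2 - 101122 + 5327778\right) \left(- \frac{1}{21647}\right) = 5226658 \left(- \frac{1}{21647}\right) = - \frac{5226658}{21647}$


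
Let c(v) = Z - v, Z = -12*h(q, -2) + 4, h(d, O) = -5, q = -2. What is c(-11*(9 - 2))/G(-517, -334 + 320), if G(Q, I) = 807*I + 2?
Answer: -141/11296 ≈ -0.012482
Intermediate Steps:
Z = 64 (Z = -12*(-5) + 4 = 60 + 4 = 64)
G(Q, I) = 2 + 807*I
c(v) = 64 - v
c(-11*(9 - 2))/G(-517, -334 + 320) = (64 - (-11)*(9 - 2))/(2 + 807*(-334 + 320)) = (64 - (-11)*7)/(2 + 807*(-14)) = (64 - 1*(-77))/(2 - 11298) = (64 + 77)/(-11296) = 141*(-1/11296) = -141/11296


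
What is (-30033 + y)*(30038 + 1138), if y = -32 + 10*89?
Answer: -909559800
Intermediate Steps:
y = 858 (y = -32 + 890 = 858)
(-30033 + y)*(30038 + 1138) = (-30033 + 858)*(30038 + 1138) = -29175*31176 = -909559800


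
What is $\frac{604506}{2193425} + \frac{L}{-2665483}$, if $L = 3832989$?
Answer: $- \frac{6796073430927}{5846537049275} \approx -1.1624$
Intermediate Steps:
$\frac{604506}{2193425} + \frac{L}{-2665483} = \frac{604506}{2193425} + \frac{3832989}{-2665483} = 604506 \cdot \frac{1}{2193425} + 3832989 \left(- \frac{1}{2665483}\right) = \frac{604506}{2193425} - \frac{3832989}{2665483} = - \frac{6796073430927}{5846537049275}$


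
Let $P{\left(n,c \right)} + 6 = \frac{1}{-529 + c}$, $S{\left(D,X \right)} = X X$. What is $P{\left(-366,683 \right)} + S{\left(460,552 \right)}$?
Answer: $\frac{46923493}{154} \approx 3.047 \cdot 10^{5}$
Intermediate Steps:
$S{\left(D,X \right)} = X^{2}$
$P{\left(n,c \right)} = -6 + \frac{1}{-529 + c}$
$P{\left(-366,683 \right)} + S{\left(460,552 \right)} = \frac{3175 - 4098}{-529 + 683} + 552^{2} = \frac{3175 - 4098}{154} + 304704 = \frac{1}{154} \left(-923\right) + 304704 = - \frac{923}{154} + 304704 = \frac{46923493}{154}$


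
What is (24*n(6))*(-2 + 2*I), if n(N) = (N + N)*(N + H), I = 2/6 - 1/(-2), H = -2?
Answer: -384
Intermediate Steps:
I = 5/6 (I = 2*(1/6) - 1*(-1/2) = 1/3 + 1/2 = 5/6 ≈ 0.83333)
n(N) = 2*N*(-2 + N) (n(N) = (N + N)*(N - 2) = (2*N)*(-2 + N) = 2*N*(-2 + N))
(24*n(6))*(-2 + 2*I) = (24*(2*6*(-2 + 6)))*(-2 + 2*(5/6)) = (24*(2*6*4))*(-2 + 5/3) = (24*48)*(-1/3) = 1152*(-1/3) = -384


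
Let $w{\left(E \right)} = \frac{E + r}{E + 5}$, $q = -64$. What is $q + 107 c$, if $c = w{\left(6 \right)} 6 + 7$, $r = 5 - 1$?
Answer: $\frac{13955}{11} \approx 1268.6$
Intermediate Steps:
$r = 4$
$w{\left(E \right)} = \frac{4 + E}{5 + E}$ ($w{\left(E \right)} = \frac{E + 4}{E + 5} = \frac{4 + E}{5 + E}$)
$c = \frac{137}{11}$ ($c = \frac{4 + 6}{5 + 6} \cdot 6 + 7 = \frac{1}{11} \cdot 10 \cdot 6 + 7 = \frac{10}{11} \cdot 6 + 7 = \frac{60}{11} + 7 = \frac{137}{11} \approx 12.455$)
$q + 107 c = -64 + 107 \cdot \frac{137}{11} = -64 + \frac{14659}{11} = \frac{13955}{11}$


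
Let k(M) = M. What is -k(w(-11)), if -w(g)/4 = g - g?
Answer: 0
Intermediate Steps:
w(g) = 0 (w(g) = -4*(g - g) = -4*0 = 0)
-k(w(-11)) = -1*0 = 0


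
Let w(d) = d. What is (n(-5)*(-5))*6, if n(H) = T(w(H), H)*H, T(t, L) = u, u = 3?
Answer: 450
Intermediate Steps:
T(t, L) = 3
n(H) = 3*H
(n(-5)*(-5))*6 = ((3*(-5))*(-5))*6 = -15*(-5)*6 = 75*6 = 450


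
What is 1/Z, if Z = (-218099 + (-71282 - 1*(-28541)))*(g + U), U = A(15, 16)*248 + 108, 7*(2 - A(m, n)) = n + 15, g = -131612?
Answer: 7/241210224960 ≈ 2.9020e-11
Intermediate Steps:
A(m, n) = -⅐ - n/7 (A(m, n) = 2 - (n + 15)/7 = 2 - (15 + n)/7 = 2 + (-15/7 - n/7) = -⅐ - n/7)
U = -3460/7 (U = (-⅐ - ⅐*16)*248 + 108 = (-⅐ - 16/7)*248 + 108 = -17/7*248 + 108 = -4216/7 + 108 = -3460/7 ≈ -494.29)
Z = 241210224960/7 (Z = (-218099 + (-71282 - 1*(-28541)))*(-131612 - 3460/7) = (-218099 + (-71282 + 28541))*(-924744/7) = (-218099 - 42741)*(-924744/7) = -260840*(-924744/7) = 241210224960/7 ≈ 3.4459e+10)
1/Z = 1/(241210224960/7) = 7/241210224960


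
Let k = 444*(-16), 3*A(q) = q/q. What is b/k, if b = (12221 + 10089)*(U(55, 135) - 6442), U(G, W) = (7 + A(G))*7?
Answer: 53465915/2664 ≈ 20070.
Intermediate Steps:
A(q) = ⅓ (A(q) = (q/q)/3 = (⅓)*1 = ⅓)
U(G, W) = 154/3 (U(G, W) = (7 + ⅓)*7 = (22/3)*7 = 154/3)
k = -7104
b = -427727320/3 (b = (12221 + 10089)*(154/3 - 6442) = 22310*(-19172/3) = -427727320/3 ≈ -1.4258e+8)
b/k = -427727320/3/(-7104) = -427727320/3*(-1/7104) = 53465915/2664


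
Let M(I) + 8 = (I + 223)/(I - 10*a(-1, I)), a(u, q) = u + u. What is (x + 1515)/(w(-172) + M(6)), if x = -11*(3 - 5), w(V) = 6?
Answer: 39962/177 ≈ 225.77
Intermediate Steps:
a(u, q) = 2*u
x = 22 (x = -11*(-2) = 22)
M(I) = -8 + (223 + I)/(20 + I) (M(I) = -8 + (I + 223)/(I - 20*(-1)) = -8 + (223 + I)/(I - 10*(-2)) = -8 + (223 + I)/(I + 20) = -8 + (223 + I)/(20 + I))
(x + 1515)/(w(-172) + M(6)) = (22 + 1515)/(6 + 7*(9 - 1*6)/(20 + 6)) = 1537/(6 + 7*(9 - 6)/26) = 1537/(6 + 7*(1/26)*3) = 1537/(6 + 21/26) = 1537/(177/26) = 1537*(26/177) = 39962/177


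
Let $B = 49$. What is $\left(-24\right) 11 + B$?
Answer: $-215$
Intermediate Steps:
$\left(-24\right) 11 + B = \left(-24\right) 11 + 49 = -264 + 49 = -215$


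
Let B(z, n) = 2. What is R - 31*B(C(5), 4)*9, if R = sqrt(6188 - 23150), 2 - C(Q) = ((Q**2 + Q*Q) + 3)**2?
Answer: -558 + I*sqrt(16962) ≈ -558.0 + 130.24*I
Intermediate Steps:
C(Q) = 2 - (3 + 2*Q**2)**2 (C(Q) = 2 - ((Q**2 + Q*Q) + 3)**2 = 2 - ((Q**2 + Q**2) + 3)**2 = 2 - (2*Q**2 + 3)**2 = 2 - (3 + 2*Q**2)**2)
R = I*sqrt(16962) (R = sqrt(-16962) = I*sqrt(16962) ≈ 130.24*I)
R - 31*B(C(5), 4)*9 = I*sqrt(16962) - 31*2*9 = I*sqrt(16962) - 62*9 = I*sqrt(16962) - 1*558 = I*sqrt(16962) - 558 = -558 + I*sqrt(16962)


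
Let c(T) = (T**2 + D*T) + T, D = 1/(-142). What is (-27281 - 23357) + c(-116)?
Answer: -2648100/71 ≈ -37297.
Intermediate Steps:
D = -1/142 ≈ -0.0070423
c(T) = T**2 + 141*T/142 (c(T) = (T**2 - T/142) + T = T**2 + 141*T/142)
(-27281 - 23357) + c(-116) = (-27281 - 23357) + (1/142)*(-116)*(141 + 142*(-116)) = -50638 + (1/142)*(-116)*(141 - 16472) = -50638 + (1/142)*(-116)*(-16331) = -50638 + 947198/71 = -2648100/71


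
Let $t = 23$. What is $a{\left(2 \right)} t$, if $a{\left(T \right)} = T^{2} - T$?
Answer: $46$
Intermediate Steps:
$a{\left(2 \right)} t = 2 \left(-1 + 2\right) 23 = 2 \cdot 1 \cdot 23 = 2 \cdot 23 = 46$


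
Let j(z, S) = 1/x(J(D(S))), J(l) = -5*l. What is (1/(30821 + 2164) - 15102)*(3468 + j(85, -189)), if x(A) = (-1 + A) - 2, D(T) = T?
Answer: -1627350411278933/31071870 ≈ -5.2374e+7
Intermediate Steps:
x(A) = -3 + A
j(z, S) = 1/(-3 - 5*S)
(1/(30821 + 2164) - 15102)*(3468 + j(85, -189)) = (1/(30821 + 2164) - 15102)*(3468 - 1/(3 + 5*(-189))) = (1/32985 - 15102)*(3468 - 1/(3 - 945)) = (1/32985 - 15102)*(3468 - 1/(-942)) = -498139469*(3468 - 1*(-1/942))/32985 = -498139469*(3468 + 1/942)/32985 = -498139469/32985*3266857/942 = -1627350411278933/31071870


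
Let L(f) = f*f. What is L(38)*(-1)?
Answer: -1444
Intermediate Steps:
L(f) = f**2
L(38)*(-1) = 38**2*(-1) = 1444*(-1) = -1444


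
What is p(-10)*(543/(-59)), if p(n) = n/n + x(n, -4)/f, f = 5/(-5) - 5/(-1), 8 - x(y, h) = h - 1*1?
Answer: -9231/236 ≈ -39.114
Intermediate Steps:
x(y, h) = 9 - h (x(y, h) = 8 - (h - 1*1) = 8 - (h - 1) = 8 - (-1 + h) = 8 + (1 - h) = 9 - h)
f = 4 (f = 5*(-⅕) - 5*(-1) = -1 + 5 = 4)
p(n) = 17/4 (p(n) = n/n + (9 - 1*(-4))/4 = 1 + (9 + 4)*(¼) = 1 + 13*(¼) = 1 + 13/4 = 17/4)
p(-10)*(543/(-59)) = 17*(543/(-59))/4 = 17*(543*(-1/59))/4 = (17/4)*(-543/59) = -9231/236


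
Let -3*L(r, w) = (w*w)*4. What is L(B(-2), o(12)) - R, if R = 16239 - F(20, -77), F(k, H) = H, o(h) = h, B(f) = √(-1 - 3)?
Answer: -16508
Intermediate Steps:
B(f) = 2*I (B(f) = √(-4) = 2*I)
L(r, w) = -4*w²/3 (L(r, w) = -w*w*4/3 = -w²*4/3 = -4*w²/3)
R = 16316 (R = 16239 - 1*(-77) = 16239 + 77 = 16316)
L(B(-2), o(12)) - R = -4/3*12² - 1*16316 = -4/3*144 - 16316 = -192 - 16316 = -16508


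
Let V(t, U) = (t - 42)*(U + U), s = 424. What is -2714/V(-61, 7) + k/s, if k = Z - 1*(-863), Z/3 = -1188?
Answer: -1372053/305704 ≈ -4.4882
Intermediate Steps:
Z = -3564 (Z = 3*(-1188) = -3564)
V(t, U) = 2*U*(-42 + t) (V(t, U) = (-42 + t)*(2*U) = 2*U*(-42 + t))
k = -2701 (k = -3564 - 1*(-863) = -3564 + 863 = -2701)
-2714/V(-61, 7) + k/s = -2714*1/(14*(-42 - 61)) - 2701/424 = -2714/(2*7*(-103)) - 2701*1/424 = -2714/(-1442) - 2701/424 = -2714*(-1/1442) - 2701/424 = 1357/721 - 2701/424 = -1372053/305704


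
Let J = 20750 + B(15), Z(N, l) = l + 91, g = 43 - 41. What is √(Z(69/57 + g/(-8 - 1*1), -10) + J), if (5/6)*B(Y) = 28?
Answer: √521615/5 ≈ 144.45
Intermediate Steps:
B(Y) = 168/5 (B(Y) = (6/5)*28 = 168/5)
g = 2
Z(N, l) = 91 + l
J = 103918/5 (J = 20750 + 168/5 = 103918/5 ≈ 20784.)
√(Z(69/57 + g/(-8 - 1*1), -10) + J) = √((91 - 10) + 103918/5) = √(81 + 103918/5) = √(104323/5) = √521615/5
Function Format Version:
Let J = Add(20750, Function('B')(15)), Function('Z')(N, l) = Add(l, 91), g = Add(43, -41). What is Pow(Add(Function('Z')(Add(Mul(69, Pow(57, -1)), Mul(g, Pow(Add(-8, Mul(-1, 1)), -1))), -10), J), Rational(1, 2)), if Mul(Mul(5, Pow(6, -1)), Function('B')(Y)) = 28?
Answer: Mul(Rational(1, 5), Pow(521615, Rational(1, 2))) ≈ 144.45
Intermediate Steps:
Function('B')(Y) = Rational(168, 5) (Function('B')(Y) = Mul(Rational(6, 5), 28) = Rational(168, 5))
g = 2
Function('Z')(N, l) = Add(91, l)
J = Rational(103918, 5) (J = Add(20750, Rational(168, 5)) = Rational(103918, 5) ≈ 20784.)
Pow(Add(Function('Z')(Add(Mul(69, Pow(57, -1)), Mul(g, Pow(Add(-8, Mul(-1, 1)), -1))), -10), J), Rational(1, 2)) = Pow(Add(Add(91, -10), Rational(103918, 5)), Rational(1, 2)) = Pow(Add(81, Rational(103918, 5)), Rational(1, 2)) = Pow(Rational(104323, 5), Rational(1, 2)) = Mul(Rational(1, 5), Pow(521615, Rational(1, 2)))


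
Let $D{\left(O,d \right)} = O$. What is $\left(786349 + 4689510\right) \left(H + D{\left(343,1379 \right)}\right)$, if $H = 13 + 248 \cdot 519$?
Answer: $706758169412$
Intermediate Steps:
$H = 128725$ ($H = 13 + 128712 = 128725$)
$\left(786349 + 4689510\right) \left(H + D{\left(343,1379 \right)}\right) = \left(786349 + 4689510\right) \left(128725 + 343\right) = 5475859 \cdot 129068 = 706758169412$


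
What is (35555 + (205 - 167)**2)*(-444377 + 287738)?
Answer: -5795486361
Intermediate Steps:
(35555 + (205 - 167)**2)*(-444377 + 287738) = (35555 + 38**2)*(-156639) = (35555 + 1444)*(-156639) = 36999*(-156639) = -5795486361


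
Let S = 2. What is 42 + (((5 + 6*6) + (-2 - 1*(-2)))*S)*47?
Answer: 3896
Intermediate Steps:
42 + (((5 + 6*6) + (-2 - 1*(-2)))*S)*47 = 42 + (((5 + 6*6) + (-2 - 1*(-2)))*2)*47 = 42 + (((5 + 36) + (-2 + 2))*2)*47 = 42 + ((41 + 0)*2)*47 = 42 + (41*2)*47 = 42 + 82*47 = 42 + 3854 = 3896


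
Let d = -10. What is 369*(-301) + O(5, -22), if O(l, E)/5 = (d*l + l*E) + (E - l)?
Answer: -112004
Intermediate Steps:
O(l, E) = -55*l + 5*E + 5*E*l (O(l, E) = 5*((-10*l + l*E) + (E - l)) = 5*((-10*l + E*l) + (E - l)) = 5*(E - 11*l + E*l) = -55*l + 5*E + 5*E*l)
369*(-301) + O(5, -22) = 369*(-301) + (-55*5 + 5*(-22) + 5*(-22)*5) = -111069 + (-275 - 110 - 550) = -111069 - 935 = -112004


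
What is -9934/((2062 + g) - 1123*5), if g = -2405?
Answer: 4967/2979 ≈ 1.6673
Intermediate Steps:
-9934/((2062 + g) - 1123*5) = -9934/((2062 - 2405) - 1123*5) = -9934/(-343 - 5615) = -9934/(-5958) = -9934*(-1/5958) = 4967/2979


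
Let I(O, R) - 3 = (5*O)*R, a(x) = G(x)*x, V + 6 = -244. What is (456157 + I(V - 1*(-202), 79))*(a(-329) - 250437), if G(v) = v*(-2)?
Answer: -204136986800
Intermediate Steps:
V = -250 (V = -6 - 244 = -250)
G(v) = -2*v
a(x) = -2*x² (a(x) = (-2*x)*x = -2*x²)
I(O, R) = 3 + 5*O*R (I(O, R) = 3 + (5*O)*R = 3 + 5*O*R)
(456157 + I(V - 1*(-202), 79))*(a(-329) - 250437) = (456157 + (3 + 5*(-250 - 1*(-202))*79))*(-2*(-329)² - 250437) = (456157 + (3 + 5*(-250 + 202)*79))*(-2*108241 - 250437) = (456157 + (3 + 5*(-48)*79))*(-216482 - 250437) = (456157 + (3 - 18960))*(-466919) = (456157 - 18957)*(-466919) = 437200*(-466919) = -204136986800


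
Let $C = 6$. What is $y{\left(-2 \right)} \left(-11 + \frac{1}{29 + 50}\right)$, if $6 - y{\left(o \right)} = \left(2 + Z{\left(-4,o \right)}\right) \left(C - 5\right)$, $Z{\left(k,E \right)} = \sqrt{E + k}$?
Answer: $- \frac{3472}{79} + \frac{868 i \sqrt{6}}{79} \approx -43.949 + 26.913 i$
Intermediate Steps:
$y{\left(o \right)} = 4 - \sqrt{-4 + o}$ ($y{\left(o \right)} = 6 - \left(2 + \sqrt{o - 4}\right) \left(6 - 5\right) = 6 - \left(2 + \sqrt{-4 + o}\right) 1 = 6 - \left(2 + \sqrt{-4 + o}\right) = 4 - \sqrt{-4 + o}$)
$y{\left(-2 \right)} \left(-11 + \frac{1}{29 + 50}\right) = \left(4 - \sqrt{-4 - 2}\right) \left(-11 + \frac{1}{29 + 50}\right) = \left(4 - \sqrt{-6}\right) \left(-11 + \frac{1}{79}\right) = \left(4 - i \sqrt{6}\right) \left(-11 + \frac{1}{79}\right) = \left(4 - i \sqrt{6}\right) \left(- \frac{868}{79}\right) = - \frac{3472}{79} + \frac{868 i \sqrt{6}}{79}$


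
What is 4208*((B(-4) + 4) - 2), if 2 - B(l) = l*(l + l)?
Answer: -117824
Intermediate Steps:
B(l) = 2 - 2*l² (B(l) = 2 - l*(l + l) = 2 - l*2*l = 2 - 2*l²)
4208*((B(-4) + 4) - 2) = 4208*(((2 - 2*(-4)²) + 4) - 2) = 4208*(((2 - 2*16) + 4) - 2) = 4208*(((2 - 32) + 4) - 2) = 4208*((-30 + 4) - 2) = 4208*(-26 - 2) = 4208*(-28) = -117824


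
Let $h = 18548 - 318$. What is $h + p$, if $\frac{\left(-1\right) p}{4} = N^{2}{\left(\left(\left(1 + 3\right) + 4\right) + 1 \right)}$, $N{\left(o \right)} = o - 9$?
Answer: $18230$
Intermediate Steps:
$N{\left(o \right)} = -9 + o$
$h = 18230$
$p = 0$ ($p = - 4 \left(-9 + \left(\left(\left(1 + 3\right) + 4\right) + 1\right)\right)^{2} = - 4 \left(-9 + \left(\left(4 + 4\right) + 1\right)\right)^{2} = - 4 \left(-9 + \left(8 + 1\right)\right)^{2} = - 4 \left(-9 + 9\right)^{2} = - 4 \cdot 0^{2} = \left(-4\right) 0 = 0$)
$h + p = 18230 + 0 = 18230$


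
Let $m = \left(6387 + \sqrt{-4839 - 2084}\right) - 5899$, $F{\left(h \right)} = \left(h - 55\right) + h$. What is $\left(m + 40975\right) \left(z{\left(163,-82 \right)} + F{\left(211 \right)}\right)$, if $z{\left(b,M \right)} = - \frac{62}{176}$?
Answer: $\frac{1337803695}{88} + \frac{32265 i \sqrt{6923}}{88} \approx 1.5202 \cdot 10^{7} + 30507.0 i$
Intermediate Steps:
$z{\left(b,M \right)} = - \frac{31}{88}$ ($z{\left(b,M \right)} = \left(-62\right) \frac{1}{176} = - \frac{31}{88}$)
$F{\left(h \right)} = -55 + 2 h$ ($F{\left(h \right)} = \left(-55 + h\right) + h = -55 + 2 h$)
$m = 488 + i \sqrt{6923}$ ($m = \left(6387 + \sqrt{-6923}\right) - 5899 = \left(6387 + i \sqrt{6923}\right) - 5899 = 488 + i \sqrt{6923} \approx 488.0 + 83.205 i$)
$\left(m + 40975\right) \left(z{\left(163,-82 \right)} + F{\left(211 \right)}\right) = \left(\left(488 + i \sqrt{6923}\right) + 40975\right) \left(- \frac{31}{88} + \left(-55 + 2 \cdot 211\right)\right) = \left(41463 + i \sqrt{6923}\right) \left(- \frac{31}{88} + \left(-55 + 422\right)\right) = \left(41463 + i \sqrt{6923}\right) \left(- \frac{31}{88} + 367\right) = \left(41463 + i \sqrt{6923}\right) \frac{32265}{88} = \frac{1337803695}{88} + \frac{32265 i \sqrt{6923}}{88}$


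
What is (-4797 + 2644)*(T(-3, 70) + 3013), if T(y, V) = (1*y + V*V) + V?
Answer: -17180940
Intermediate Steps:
T(y, V) = V + y + V² (T(y, V) = (y + V²) + V = V + y + V²)
(-4797 + 2644)*(T(-3, 70) + 3013) = (-4797 + 2644)*((70 - 3 + 70²) + 3013) = -2153*((70 - 3 + 4900) + 3013) = -2153*(4967 + 3013) = -2153*7980 = -17180940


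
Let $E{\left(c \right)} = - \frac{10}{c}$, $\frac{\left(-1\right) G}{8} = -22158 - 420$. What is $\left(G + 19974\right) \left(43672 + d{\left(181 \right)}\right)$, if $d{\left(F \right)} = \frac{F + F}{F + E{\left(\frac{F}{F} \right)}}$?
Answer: $\frac{499373609284}{57} \approx 8.7609 \cdot 10^{9}$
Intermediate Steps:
$G = 180624$ ($G = - 8 \left(-22158 - 420\right) = \left(-8\right) \left(-22578\right) = 180624$)
$d{\left(F \right)} = \frac{2 F}{-10 + F}$ ($d{\left(F \right)} = \frac{F + F}{F - \frac{10}{F \frac{1}{F}}} = \frac{2 F}{F - \frac{10}{1}} = \frac{2 F}{F - 10} = \frac{2 F}{-10 + F}$)
$\left(G + 19974\right) \left(43672 + d{\left(181 \right)}\right) = \left(180624 + 19974\right) \left(43672 + 2 \cdot 181 \frac{1}{-10 + 181}\right) = 200598 \left(43672 + 2 \cdot 181 \cdot \frac{1}{171}\right) = 200598 \left(43672 + \frac{362}{171}\right) = 200598 \cdot \frac{7468274}{171} = \frac{499373609284}{57}$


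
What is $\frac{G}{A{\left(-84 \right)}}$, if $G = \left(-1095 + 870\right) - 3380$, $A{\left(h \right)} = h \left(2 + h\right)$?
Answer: $- \frac{515}{984} \approx -0.52337$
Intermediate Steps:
$G = -3605$ ($G = -225 - 3380 = -3605$)
$\frac{G}{A{\left(-84 \right)}} = - \frac{3605}{\left(-84\right) \left(2 - 84\right)} = - \frac{3605}{\left(-84\right) \left(-82\right)} = - \frac{3605}{6888} = \left(-3605\right) \frac{1}{6888} = - \frac{515}{984}$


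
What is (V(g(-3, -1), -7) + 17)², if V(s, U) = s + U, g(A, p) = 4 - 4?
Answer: 100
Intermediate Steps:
g(A, p) = 0
V(s, U) = U + s
(V(g(-3, -1), -7) + 17)² = ((-7 + 0) + 17)² = (-7 + 17)² = 10² = 100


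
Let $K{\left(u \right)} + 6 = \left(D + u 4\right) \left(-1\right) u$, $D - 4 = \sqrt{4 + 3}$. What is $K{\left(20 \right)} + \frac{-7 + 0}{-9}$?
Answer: $- \frac{15167}{9} - 20 \sqrt{7} \approx -1738.1$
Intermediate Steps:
$D = 4 + \sqrt{7}$ ($D = 4 + \sqrt{4 + 3} = 4 + \sqrt{7} \approx 6.6458$)
$K{\left(u \right)} = -6 + u \left(-4 - \sqrt{7} - 4 u\right)$ ($K{\left(u \right)} = -6 + \left(\left(4 + \sqrt{7}\right) + u 4\right) \left(-1\right) u = -6 + \left(\left(4 + \sqrt{7}\right) + 4 u\right) \left(-1\right) u = -6 + \left(4 + \sqrt{7} + 4 u\right) \left(-1\right) u = -6 + \left(-4 - \sqrt{7} - 4 u\right) u = -6 + u \left(-4 - \sqrt{7} - 4 u\right)$)
$K{\left(20 \right)} + \frac{-7 + 0}{-9} = \left(-6 - 4 \cdot 20^{2} - 20 \left(4 + \sqrt{7}\right)\right) + \frac{-7 + 0}{-9} = \left(-6 - 1600 - \left(80 + 20 \sqrt{7}\right)\right) - - \frac{7}{9} = \left(-6 - 1600 - \left(80 + 20 \sqrt{7}\right)\right) + \frac{7}{9} = \left(-1686 - 20 \sqrt{7}\right) + \frac{7}{9} = - \frac{15167}{9} - 20 \sqrt{7}$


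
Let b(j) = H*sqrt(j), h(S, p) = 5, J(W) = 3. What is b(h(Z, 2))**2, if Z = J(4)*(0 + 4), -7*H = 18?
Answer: 1620/49 ≈ 33.061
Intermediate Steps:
H = -18/7 (H = -1/7*18 = -18/7 ≈ -2.5714)
Z = 12 (Z = 3*(0 + 4) = 3*4 = 12)
b(j) = -18*sqrt(j)/7
b(h(Z, 2))**2 = (-18*sqrt(5)/7)**2 = 1620/49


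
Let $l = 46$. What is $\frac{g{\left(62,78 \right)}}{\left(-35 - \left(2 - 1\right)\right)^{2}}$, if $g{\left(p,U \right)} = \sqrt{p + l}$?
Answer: $\frac{\sqrt{3}}{216} \approx 0.0080187$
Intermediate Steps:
$g{\left(p,U \right)} = \sqrt{46 + p}$ ($g{\left(p,U \right)} = \sqrt{p + 46} = \sqrt{46 + p}$)
$\frac{g{\left(62,78 \right)}}{\left(-35 - \left(2 - 1\right)\right)^{2}} = \frac{\sqrt{46 + 62}}{\left(-35 - \left(2 - 1\right)\right)^{2}} = \frac{\sqrt{108}}{\left(-35 - 1\right)^{2}} = \frac{6 \sqrt{3}}{\left(-35 - 1\right)^{2}} = \frac{6 \sqrt{3}}{\left(-36\right)^{2}} = \frac{6 \sqrt{3}}{1296} = 6 \sqrt{3} \cdot \frac{1}{1296} = \frac{\sqrt{3}}{216}$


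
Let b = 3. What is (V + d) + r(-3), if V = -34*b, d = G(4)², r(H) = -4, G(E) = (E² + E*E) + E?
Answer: 1190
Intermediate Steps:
G(E) = E + 2*E² (G(E) = (E² + E²) + E = 2*E² + E = E + 2*E²)
d = 1296 (d = (4*(1 + 2*4))² = (4*(1 + 8))² = (4*9)² = 36² = 1296)
V = -102 (V = -34*3 = -102)
(V + d) + r(-3) = (-102 + 1296) - 4 = 1194 - 4 = 1190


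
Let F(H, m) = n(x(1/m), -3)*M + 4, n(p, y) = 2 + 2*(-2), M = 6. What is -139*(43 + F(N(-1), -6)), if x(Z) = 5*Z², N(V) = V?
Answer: -4865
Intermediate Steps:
n(p, y) = -2 (n(p, y) = 2 - 4 = -2)
F(H, m) = -8 (F(H, m) = -2*6 + 4 = -12 + 4 = -8)
-139*(43 + F(N(-1), -6)) = -139*(43 - 8) = -139*35 = -4865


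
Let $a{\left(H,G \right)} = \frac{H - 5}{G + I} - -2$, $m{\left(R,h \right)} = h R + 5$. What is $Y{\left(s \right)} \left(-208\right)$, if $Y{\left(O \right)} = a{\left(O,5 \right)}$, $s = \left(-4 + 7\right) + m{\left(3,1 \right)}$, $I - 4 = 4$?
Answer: $-512$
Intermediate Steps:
$I = 8$ ($I = 4 + 4 = 8$)
$m{\left(R,h \right)} = 5 + R h$ ($m{\left(R,h \right)} = R h + 5 = 5 + R h$)
$a{\left(H,G \right)} = 2 + \frac{-5 + H}{8 + G}$ ($a{\left(H,G \right)} = \frac{H - 5}{G + 8} - -2 = \frac{-5 + H}{8 + G} + 2 = 2 + \frac{-5 + H}{8 + G}$)
$s = 11$ ($s = \left(-4 + 7\right) + \left(5 + 3 \cdot 1\right) = 3 + \left(5 + 3\right) = 3 + 8 = 11$)
$Y{\left(O \right)} = \frac{21}{13} + \frac{O}{13}$ ($Y{\left(O \right)} = \frac{11 + O + 2 \cdot 5}{8 + 5} = \frac{11 + O + 10}{13} = \frac{21 + O}{13} = \frac{21}{13} + \frac{O}{13}$)
$Y{\left(s \right)} \left(-208\right) = \left(\frac{21}{13} + \frac{1}{13} \cdot 11\right) \left(-208\right) = \left(\frac{21}{13} + \frac{11}{13}\right) \left(-208\right) = \frac{32}{13} \left(-208\right) = -512$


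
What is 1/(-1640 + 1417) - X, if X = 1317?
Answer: -293692/223 ≈ -1317.0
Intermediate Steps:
1/(-1640 + 1417) - X = 1/(-1640 + 1417) - 1*1317 = 1/(-223) - 1317 = -1/223 - 1317 = -293692/223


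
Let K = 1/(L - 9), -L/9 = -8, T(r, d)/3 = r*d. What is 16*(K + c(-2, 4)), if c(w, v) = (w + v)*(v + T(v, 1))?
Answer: 32272/63 ≈ 512.25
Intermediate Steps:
T(r, d) = 3*d*r (T(r, d) = 3*(r*d) = 3*(d*r) = 3*d*r)
L = 72 (L = -9*(-8) = 72)
c(w, v) = 4*v*(v + w) (c(w, v) = (w + v)*(v + 3*1*v) = (v + w)*(v + 3*v) = (v + w)*(4*v) = 4*v*(v + w))
K = 1/63 (K = 1/(72 - 9) = 1/63 ≈ 0.015873)
16*(K + c(-2, 4)) = 16*(1/63 + 4*4*(4 - 2)) = 16*(1/63 + 4*4*2) = 16*(1/63 + 32) = 16*(2017/63) = 32272/63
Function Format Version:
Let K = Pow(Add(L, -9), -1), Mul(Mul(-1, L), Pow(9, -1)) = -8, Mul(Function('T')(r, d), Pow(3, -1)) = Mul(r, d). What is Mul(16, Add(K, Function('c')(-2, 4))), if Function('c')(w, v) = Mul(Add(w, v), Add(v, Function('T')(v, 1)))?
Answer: Rational(32272, 63) ≈ 512.25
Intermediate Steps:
Function('T')(r, d) = Mul(3, d, r) (Function('T')(r, d) = Mul(3, Mul(r, d)) = Mul(3, Mul(d, r)) = Mul(3, d, r))
L = 72 (L = Mul(-9, -8) = 72)
Function('c')(w, v) = Mul(4, v, Add(v, w)) (Function('c')(w, v) = Mul(Add(w, v), Add(v, Mul(3, 1, v))) = Mul(Add(v, w), Add(v, Mul(3, v))) = Mul(Add(v, w), Mul(4, v)) = Mul(4, v, Add(v, w)))
K = Rational(1, 63) (K = Pow(Add(72, -9), -1) = Pow(63, -1) = Rational(1, 63) ≈ 0.015873)
Mul(16, Add(K, Function('c')(-2, 4))) = Mul(16, Add(Rational(1, 63), Mul(4, 4, Add(4, -2)))) = Mul(16, Add(Rational(1, 63), Mul(4, 4, 2))) = Mul(16, Add(Rational(1, 63), 32)) = Mul(16, Rational(2017, 63)) = Rational(32272, 63)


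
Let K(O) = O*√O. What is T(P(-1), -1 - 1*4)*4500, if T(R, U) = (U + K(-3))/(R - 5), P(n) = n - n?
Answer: 4500 + 2700*I*√3 ≈ 4500.0 + 4676.5*I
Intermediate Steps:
P(n) = 0
K(O) = O^(3/2)
T(R, U) = (U - 3*I*√3)/(-5 + R) (T(R, U) = (U + (-3)^(3/2))/(R - 5) = (U - 3*I*√3)/(-5 + R))
T(P(-1), -1 - 1*4)*4500 = (((-1 - 1*4) - 3*I*√3)/(-5 + 0))*4500 = (((-1 - 4) - 3*I*√3)/(-5))*4500 = -(-5 - 3*I*√3)/5*4500 = (1 + 3*I*√3/5)*4500 = 4500 + 2700*I*√3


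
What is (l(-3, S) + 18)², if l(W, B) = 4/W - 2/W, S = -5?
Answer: 2704/9 ≈ 300.44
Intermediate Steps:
l(W, B) = 2/W
(l(-3, S) + 18)² = (2/(-3) + 18)² = (2*(-⅓) + 18)² = (-⅔ + 18)² = (52/3)² = 2704/9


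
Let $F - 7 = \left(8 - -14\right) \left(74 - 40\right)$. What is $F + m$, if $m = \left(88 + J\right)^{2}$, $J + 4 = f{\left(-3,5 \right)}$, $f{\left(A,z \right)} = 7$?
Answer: $9036$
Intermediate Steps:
$J = 3$ ($J = -4 + 7 = 3$)
$F = 755$ ($F = 7 + \left(8 - -14\right) \left(74 - 40\right) = 7 + \left(8 + 14\right) 34 = 7 + 22 \cdot 34 = 7 + 748 = 755$)
$m = 8281$ ($m = \left(88 + 3\right)^{2} = 91^{2} = 8281$)
$F + m = 755 + 8281 = 9036$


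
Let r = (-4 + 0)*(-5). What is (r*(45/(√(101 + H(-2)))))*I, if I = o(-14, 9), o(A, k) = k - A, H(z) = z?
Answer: 6900*√11/11 ≈ 2080.4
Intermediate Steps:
r = 20 (r = -4*(-5) = 20)
I = 23 (I = 9 - 1*(-14) = 9 + 14 = 23)
(r*(45/(√(101 + H(-2)))))*I = (20*(45/(√(101 - 2))))*23 = (20*(45/(√99)))*23 = (20*(45/((3*√11))))*23 = (20*(45*(√11/33)))*23 = (20*(15*√11/11))*23 = (300*√11/11)*23 = 6900*√11/11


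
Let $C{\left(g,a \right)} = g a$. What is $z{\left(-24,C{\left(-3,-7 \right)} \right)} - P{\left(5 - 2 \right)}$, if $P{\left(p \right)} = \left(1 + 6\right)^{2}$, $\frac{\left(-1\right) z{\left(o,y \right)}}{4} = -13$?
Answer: $3$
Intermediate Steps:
$C{\left(g,a \right)} = a g$
$z{\left(o,y \right)} = 52$ ($z{\left(o,y \right)} = \left(-4\right) \left(-13\right) = 52$)
$P{\left(p \right)} = 49$ ($P{\left(p \right)} = 7^{2} = 49$)
$z{\left(-24,C{\left(-3,-7 \right)} \right)} - P{\left(5 - 2 \right)} = 52 - 49 = 3$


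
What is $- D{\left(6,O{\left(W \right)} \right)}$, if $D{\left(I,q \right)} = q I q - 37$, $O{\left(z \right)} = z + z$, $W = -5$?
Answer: $-563$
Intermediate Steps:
$O{\left(z \right)} = 2 z$
$D{\left(I,q \right)} = -37 + I q^{2}$ ($D{\left(I,q \right)} = I q q - 37 = I q^{2} - 37 = -37 + I q^{2}$)
$- D{\left(6,O{\left(W \right)} \right)} = - (-37 + 6 \left(2 \left(-5\right)\right)^{2}) = - (-37 + 6 \left(-10\right)^{2}) = - (-37 + 6 \cdot 100) = - (-37 + 600) = \left(-1\right) 563 = -563$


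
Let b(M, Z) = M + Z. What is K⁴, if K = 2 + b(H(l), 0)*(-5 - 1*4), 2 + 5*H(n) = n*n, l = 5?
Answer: 1506138481/625 ≈ 2.4098e+6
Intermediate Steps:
H(n) = -⅖ + n²/5 (H(n) = -⅖ + (n*n)/5 = -⅖ + n²/5)
K = -197/5 (K = 2 + ((-⅖ + (⅕)*5²) + 0)*(-5 - 1*4) = 2 + ((-⅖ + (⅕)*25) + 0)*(-5 - 4) = 2 + ((-⅖ + 5) + 0)*(-9) = 2 + (23/5 + 0)*(-9) = 2 + (23/5)*(-9) = 2 - 207/5 = -197/5 ≈ -39.400)
K⁴ = (-197/5)⁴ = 1506138481/625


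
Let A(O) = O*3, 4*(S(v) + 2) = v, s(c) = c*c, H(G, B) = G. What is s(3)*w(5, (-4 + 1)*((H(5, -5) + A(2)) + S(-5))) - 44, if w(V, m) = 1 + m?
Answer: -977/4 ≈ -244.25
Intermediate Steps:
s(c) = c²
S(v) = -2 + v/4
A(O) = 3*O
s(3)*w(5, (-4 + 1)*((H(5, -5) + A(2)) + S(-5))) - 44 = 3²*(1 + (-4 + 1)*((5 + 3*2) + (-2 + (¼)*(-5)))) - 44 = 9*(1 - 3*((5 + 6) + (-2 - 5/4))) - 44 = 9*(1 - 3*(11 - 13/4)) - 44 = 9*(1 - 3*31/4) - 44 = 9*(1 - 93/4) - 44 = 9*(-89/4) - 44 = -801/4 - 44 = -977/4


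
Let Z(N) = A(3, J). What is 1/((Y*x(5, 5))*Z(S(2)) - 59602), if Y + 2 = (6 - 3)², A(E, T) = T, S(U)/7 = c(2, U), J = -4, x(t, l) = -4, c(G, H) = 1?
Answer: -1/59490 ≈ -1.6810e-5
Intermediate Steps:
S(U) = 7 (S(U) = 7*1 = 7)
Z(N) = -4
Y = 7 (Y = -2 + (6 - 3)² = -2 + 3² = -2 + 9 = 7)
1/((Y*x(5, 5))*Z(S(2)) - 59602) = 1/((7*(-4))*(-4) - 59602) = 1/(-28*(-4) - 59602) = 1/(112 - 59602) = 1/(-59490) = -1/59490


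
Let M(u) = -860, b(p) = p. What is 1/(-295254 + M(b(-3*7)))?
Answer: -1/296114 ≈ -3.3771e-6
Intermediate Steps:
1/(-295254 + M(b(-3*7))) = 1/(-295254 - 860) = 1/(-296114) = -1/296114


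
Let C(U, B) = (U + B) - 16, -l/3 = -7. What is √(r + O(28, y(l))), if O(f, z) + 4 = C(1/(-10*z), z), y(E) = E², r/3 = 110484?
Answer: √14635599290/210 ≈ 576.08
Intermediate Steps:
r = 331452 (r = 3*110484 = 331452)
l = 21 (l = -3*(-7) = 21)
C(U, B) = -16 + B + U (C(U, B) = (B + U) - 16 = -16 + B + U)
O(f, z) = -20 + z - 1/(10*z) (O(f, z) = -4 + (-16 + z + 1/(-10*z)) = -4 + (-16 + z - 1/(10*z)) = -20 + z - 1/(10*z))
√(r + O(28, y(l))) = √(331452 + (-20 + 21² - 1/(10*(21²)))) = √(331452 + (-20 + 441 - ⅒/441)) = √(331452 + (-20 + 441 - ⅒*1/441)) = √(331452 + (-20 + 441 - 1/4410)) = √(331452 + 1856609/4410) = √(1463559929/4410) = √14635599290/210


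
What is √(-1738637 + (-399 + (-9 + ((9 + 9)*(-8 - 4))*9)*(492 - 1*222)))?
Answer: I*√2266346 ≈ 1505.4*I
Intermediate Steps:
√(-1738637 + (-399 + (-9 + ((9 + 9)*(-8 - 4))*9)*(492 - 1*222))) = √(-1738637 + (-399 + (-9 + (18*(-12))*9)*(492 - 222))) = √(-1738637 + (-399 + (-9 - 216*9)*270)) = √(-1738637 + (-399 + (-9 - 1944)*270)) = √(-1738637 + (-399 - 1953*270)) = √(-1738637 + (-399 - 527310)) = √(-1738637 - 527709) = √(-2266346) = I*√2266346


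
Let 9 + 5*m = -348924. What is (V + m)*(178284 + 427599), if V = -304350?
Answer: -1133415028089/5 ≈ -2.2668e+11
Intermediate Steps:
m = -348933/5 (m = -9/5 + (⅕)*(-348924) = -9/5 - 348924/5 = -348933/5 ≈ -69787.)
(V + m)*(178284 + 427599) = (-304350 - 348933/5)*(178284 + 427599) = -1870683/5*605883 = -1133415028089/5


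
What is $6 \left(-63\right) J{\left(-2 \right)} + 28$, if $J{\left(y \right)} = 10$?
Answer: $-3752$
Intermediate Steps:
$6 \left(-63\right) J{\left(-2 \right)} + 28 = 6 \left(-63\right) 10 + 28 = \left(-378\right) 10 + 28 = -3780 + 28 = -3752$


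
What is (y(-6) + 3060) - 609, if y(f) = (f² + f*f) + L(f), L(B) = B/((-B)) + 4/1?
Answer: 2526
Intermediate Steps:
L(B) = 3 (L(B) = B*(-1/B) + 4*1 = -1 + 4 = 3)
y(f) = 3 + 2*f² (y(f) = (f² + f*f) + 3 = (f² + f²) + 3 = 2*f² + 3 = 3 + 2*f²)
(y(-6) + 3060) - 609 = ((3 + 2*(-6)²) + 3060) - 609 = ((3 + 2*36) + 3060) - 609 = ((3 + 72) + 3060) - 609 = (75 + 3060) - 609 = 3135 - 609 = 2526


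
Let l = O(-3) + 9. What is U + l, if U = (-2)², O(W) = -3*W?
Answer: 22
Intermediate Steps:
l = 18 (l = -3*(-3) + 9 = 9 + 9 = 18)
U = 4
U + l = 4 + 18 = 22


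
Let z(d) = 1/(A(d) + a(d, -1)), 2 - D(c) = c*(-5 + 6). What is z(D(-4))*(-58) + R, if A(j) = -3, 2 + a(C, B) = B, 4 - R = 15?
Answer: -4/3 ≈ -1.3333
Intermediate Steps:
R = -11 (R = 4 - 1*15 = 4 - 15 = -11)
a(C, B) = -2 + B
D(c) = 2 - c (D(c) = 2 - c*(-5 + 6) = 2 - c)
z(d) = -⅙ (z(d) = 1/(-3 + (-2 - 1)) = 1/(-3 - 3) = 1/(-6) = -⅙)
z(D(-4))*(-58) + R = -⅙*(-58) - 11 = 29/3 - 11 = -4/3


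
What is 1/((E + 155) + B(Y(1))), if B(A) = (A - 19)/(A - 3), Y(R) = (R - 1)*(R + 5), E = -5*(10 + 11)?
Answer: 3/169 ≈ 0.017751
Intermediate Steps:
E = -105 (E = -5*21 = -105)
Y(R) = (-1 + R)*(5 + R)
B(A) = (-19 + A)/(-3 + A)
1/((E + 155) + B(Y(1))) = 1/((-105 + 155) + (-19 + (-5 + 1² + 4*1))/(-3 + (-5 + 1² + 4*1))) = 1/(50 + (-19 + (-5 + 1 + 4))/(-3 + (-5 + 1 + 4))) = 1/(50 + (-19 + 0)/(-3 + 0)) = 1/(50 - 19/(-3)) = 1/(50 - ⅓*(-19)) = 1/(50 + 19/3) = 1/(169/3) = 3/169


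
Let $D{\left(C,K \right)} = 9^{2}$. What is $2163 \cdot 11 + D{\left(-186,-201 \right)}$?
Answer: $23874$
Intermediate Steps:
$D{\left(C,K \right)} = 81$
$2163 \cdot 11 + D{\left(-186,-201 \right)} = 2163 \cdot 11 + 81 = 23793 + 81 = 23874$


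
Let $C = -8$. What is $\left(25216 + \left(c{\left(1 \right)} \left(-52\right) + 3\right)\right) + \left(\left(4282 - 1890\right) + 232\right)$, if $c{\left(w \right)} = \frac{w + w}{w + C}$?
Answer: $\frac{195005}{7} \approx 27858.0$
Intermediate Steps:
$c{\left(w \right)} = \frac{2 w}{-8 + w}$ ($c{\left(w \right)} = \frac{w + w}{w - 8} = \frac{2 w}{-8 + w}$)
$\left(25216 + \left(c{\left(1 \right)} \left(-52\right) + 3\right)\right) + \left(\left(4282 - 1890\right) + 232\right) = \left(25216 + \left(2 \cdot 1 \frac{1}{-8 + 1} \left(-52\right) + 3\right)\right) + \left(\left(4282 - 1890\right) + 232\right) = \left(25216 + \left(2 \cdot 1 \frac{1}{-7} \left(-52\right) + 3\right)\right) + \left(2392 + 232\right) = \left(25216 + \left(2 \cdot 1 \left(- \frac{1}{7}\right) \left(-52\right) + 3\right)\right) + 2624 = \left(25216 + \left(\left(- \frac{2}{7}\right) \left(-52\right) + 3\right)\right) + 2624 = \left(25216 + \left(\frac{104}{7} + 3\right)\right) + 2624 = \left(25216 + \frac{125}{7}\right) + 2624 = \frac{176637}{7} + 2624 = \frac{195005}{7}$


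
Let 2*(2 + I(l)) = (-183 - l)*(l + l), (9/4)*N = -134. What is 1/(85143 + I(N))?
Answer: 81/7491917 ≈ 1.0812e-5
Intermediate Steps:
N = -536/9 (N = (4/9)*(-134) = -536/9 ≈ -59.556)
I(l) = -2 + l*(-183 - l) (I(l) = -2 + ((-183 - l)*(l + l))/2 = -2 + ((-183 - l)*(2*l))/2 = -2 + (2*l*(-183 - l))/2 = -2 + l*(-183 - l))
1/(85143 + I(N)) = 1/(85143 + (-2 - (-536/9)**2 - 183*(-536/9))) = 1/(85143 + (-2 - 1*287296/81 + 32696/3)) = 1/(85143 + (-2 - 287296/81 + 32696/3)) = 1/(85143 + 595334/81) = 1/(7491917/81) = 81/7491917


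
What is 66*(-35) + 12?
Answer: -2298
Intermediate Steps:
66*(-35) + 12 = -2310 + 12 = -2298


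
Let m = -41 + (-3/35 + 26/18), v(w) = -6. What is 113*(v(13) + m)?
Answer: -1624601/315 ≈ -5157.5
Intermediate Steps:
m = -12487/315 (m = -41 + (-3*1/35 + 26*(1/18)) = -41 + (-3/35 + 13/9) = -41 + 428/315 = -12487/315 ≈ -39.641)
113*(v(13) + m) = 113*(-6 - 12487/315) = 113*(-14377/315) = -1624601/315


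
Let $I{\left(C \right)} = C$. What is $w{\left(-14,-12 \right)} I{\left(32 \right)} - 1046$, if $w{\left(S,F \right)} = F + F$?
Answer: $-1814$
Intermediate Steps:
$w{\left(S,F \right)} = 2 F$
$w{\left(-14,-12 \right)} I{\left(32 \right)} - 1046 = 2 \left(-12\right) 32 - 1046 = \left(-24\right) 32 - 1046 = -768 - 1046 = -1814$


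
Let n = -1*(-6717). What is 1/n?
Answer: 1/6717 ≈ 0.00014888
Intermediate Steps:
n = 6717
1/n = 1/6717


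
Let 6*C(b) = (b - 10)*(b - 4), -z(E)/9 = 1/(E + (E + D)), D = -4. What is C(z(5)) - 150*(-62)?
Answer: 223453/24 ≈ 9310.5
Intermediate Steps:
z(E) = -9/(-4 + 2*E) (z(E) = -9/(E + (E - 4)) = -9/(E + (-4 + E)) = -9/(-4 + 2*E))
C(b) = (-10 + b)*(-4 + b)/6 (C(b) = ((b - 10)*(b - 4))/6 = ((-10 + b)*(-4 + b))/6 = (-10 + b)*(-4 + b)/6)
C(z(5)) - 150*(-62) = (20/3 - (-21)/(-4 + 2*5) + (-9/(-4 + 2*5))²/6) - 150*(-62) = (20/3 - (-21)/(-4 + 10) + (-9/(-4 + 10))²/6) + 9300 = (20/3 - (-21)/6 + (-9/6)²/6) + 9300 = (20/3 - (-21)/6 + (-9*⅙)²/6) + 9300 = (20/3 - 7/3*(-3/2) + (-3/2)²/6) + 9300 = (20/3 + 7/2 + (⅙)*(9/4)) + 9300 = (20/3 + 7/2 + 3/8) + 9300 = 253/24 + 9300 = 223453/24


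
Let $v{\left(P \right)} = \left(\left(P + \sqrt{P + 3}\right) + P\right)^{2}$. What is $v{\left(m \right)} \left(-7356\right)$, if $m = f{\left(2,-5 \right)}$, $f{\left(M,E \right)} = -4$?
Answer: $-463428 + 117696 i \approx -4.6343 \cdot 10^{5} + 1.177 \cdot 10^{5} i$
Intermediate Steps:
$m = -4$
$v{\left(P \right)} = \left(\sqrt{3 + P} + 2 P\right)^{2}$ ($v{\left(P \right)} = \left(\left(P + \sqrt{3 + P}\right) + P\right)^{2} = \left(\sqrt{3 + P} + 2 P\right)^{2}$)
$v{\left(m \right)} \left(-7356\right) = \left(\sqrt{3 - 4} + 2 \left(-4\right)\right)^{2} \left(-7356\right) = \left(\sqrt{-1} - 8\right)^{2} \left(-7356\right) = \left(i - 8\right)^{2} \left(-7356\right) = \left(-8 + i\right)^{2} \left(-7356\right) = - 7356 \left(-8 + i\right)^{2}$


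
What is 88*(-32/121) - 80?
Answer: -1136/11 ≈ -103.27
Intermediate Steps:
88*(-32/121) - 80 = -256/11 - 80 = -1136/11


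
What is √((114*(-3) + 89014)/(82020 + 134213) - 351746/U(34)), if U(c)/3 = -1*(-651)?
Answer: I*√3560761541413745522/140767683 ≈ 13.405*I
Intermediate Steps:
U(c) = 1953 (U(c) = 3*(-1*(-651)) = 3*651 = 1953)
√((114*(-3) + 89014)/(82020 + 134213) - 351746/U(34)) = √((114*(-3) + 89014)/(82020 + 134213) - 351746/1953) = √((-342 + 89014)/216233 - 351746*1/1953) = √(88672*(1/216233) - 351746/1953) = √(88672/216233 - 351746/1953) = √(-75885916402/422303049) = I*√3560761541413745522/140767683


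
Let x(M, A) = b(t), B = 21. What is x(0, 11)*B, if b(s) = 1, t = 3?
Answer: 21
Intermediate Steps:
x(M, A) = 1
x(0, 11)*B = 1*21 = 21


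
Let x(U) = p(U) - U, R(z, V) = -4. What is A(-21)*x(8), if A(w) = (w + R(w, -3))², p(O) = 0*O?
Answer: -5000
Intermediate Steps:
p(O) = 0
x(U) = -U (x(U) = 0 - U = -U)
A(w) = (-4 + w)² (A(w) = (w - 4)² = (-4 + w)²)
A(-21)*x(8) = (-4 - 21)²*(-1*8) = (-25)²*(-8) = 625*(-8) = -5000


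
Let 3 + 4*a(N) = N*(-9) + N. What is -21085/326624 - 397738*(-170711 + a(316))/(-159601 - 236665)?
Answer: -11129703984123305/64714992992 ≈ -1.7198e+5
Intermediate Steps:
a(N) = -¾ - 2*N (a(N) = -¾ + (N*(-9) + N)/4 = -¾ + (-9*N + N)/4 = -¾ + (-8*N)/4 = -¾ - 2*N)
-21085/326624 - 397738*(-170711 + a(316))/(-159601 - 236665) = -21085/326624 - 397738*(-170711 + (-¾ - 2*316))/(-159601 - 236665) = -21085*1/326624 - 397738/((-396266/(-170711 + (-¾ - 632)))) = -21085/326624 - 397738/((-396266/(-170711 - 2531/4))) = -21085/326624 - 397738/((-396266/(-685375/4))) = -21085/326624 - 397738/((-396266*(-4/685375))) = -21085/326624 - 397738/1585064/685375 = -21085/326624 - 397738*685375/1585064 = -21085/326624 - 136299840875/792532 = -11129703984123305/64714992992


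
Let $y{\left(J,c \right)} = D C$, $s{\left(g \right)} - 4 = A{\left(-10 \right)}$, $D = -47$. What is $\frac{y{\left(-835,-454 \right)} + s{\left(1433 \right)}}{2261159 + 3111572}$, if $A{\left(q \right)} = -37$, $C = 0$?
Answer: $- \frac{33}{5372731} \approx -6.1421 \cdot 10^{-6}$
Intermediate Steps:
$s{\left(g \right)} = -33$ ($s{\left(g \right)} = 4 - 37 = -33$)
$y{\left(J,c \right)} = 0$ ($y{\left(J,c \right)} = \left(-47\right) 0 = 0$)
$\frac{y{\left(-835,-454 \right)} + s{\left(1433 \right)}}{2261159 + 3111572} = \frac{0 - 33}{2261159 + 3111572} = - \frac{33}{5372731}$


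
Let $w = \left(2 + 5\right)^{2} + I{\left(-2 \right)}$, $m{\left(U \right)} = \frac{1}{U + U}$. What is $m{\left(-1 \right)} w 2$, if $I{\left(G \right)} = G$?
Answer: $-47$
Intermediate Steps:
$m{\left(U \right)} = \frac{1}{2 U}$
$w = 47$ ($w = \left(2 + 5\right)^{2} - 2 = 7^{2} - 2 = 49 - 2 = 47$)
$m{\left(-1 \right)} w 2 = \frac{1}{2 \left(-1\right)} 47 \cdot 2 = \frac{1}{2} \left(-1\right) 47 \cdot 2 = \left(- \frac{1}{2}\right) 47 \cdot 2 = \left(- \frac{47}{2}\right) 2 = -47$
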